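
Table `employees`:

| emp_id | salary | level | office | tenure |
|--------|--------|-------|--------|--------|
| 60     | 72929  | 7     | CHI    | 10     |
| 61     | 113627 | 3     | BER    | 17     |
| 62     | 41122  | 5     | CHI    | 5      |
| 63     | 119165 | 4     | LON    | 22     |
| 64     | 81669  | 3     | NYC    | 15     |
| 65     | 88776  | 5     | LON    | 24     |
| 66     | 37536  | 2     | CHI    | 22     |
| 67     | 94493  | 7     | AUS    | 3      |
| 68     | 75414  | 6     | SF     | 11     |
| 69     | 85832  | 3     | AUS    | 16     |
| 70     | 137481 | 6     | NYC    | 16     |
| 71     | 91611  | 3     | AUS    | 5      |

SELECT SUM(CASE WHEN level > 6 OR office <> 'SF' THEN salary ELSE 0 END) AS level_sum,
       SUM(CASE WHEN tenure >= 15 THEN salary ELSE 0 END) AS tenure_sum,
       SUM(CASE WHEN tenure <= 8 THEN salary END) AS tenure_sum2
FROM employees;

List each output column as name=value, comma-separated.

level_sum=964241, tenure_sum=664086, tenure_sum2=227226

[level_sum: level > 6 OR office <> 'SF']
emp_id=60: ✓ → 72929
emp_id=61: ✓ → 113627
emp_id=62: ✓ → 41122
emp_id=63: ✓ → 119165
emp_id=64: ✓ → 81669
emp_id=65: ✓ → 88776
emp_id=66: ✓ → 37536
emp_id=67: ✓ → 94493
emp_id=68: ✗
emp_id=69: ✓ → 85832
emp_id=70: ✓ → 137481
emp_id=71: ✓ → 91611
level_sum = 72929 + 113627 + 41122 + 119165 + 81669 + 88776 + 37536 + 94493 + 85832 + 137481 + 91611 = 964241
—
[tenure_sum: tenure >= 15]
emp_id=60: ✗
emp_id=61: ✓ → 113627
emp_id=62: ✗
emp_id=63: ✓ → 119165
emp_id=64: ✓ → 81669
emp_id=65: ✓ → 88776
emp_id=66: ✓ → 37536
emp_id=67: ✗
emp_id=68: ✗
emp_id=69: ✓ → 85832
emp_id=70: ✓ → 137481
emp_id=71: ✗
tenure_sum = 113627 + 119165 + 81669 + 88776 + 37536 + 85832 + 137481 = 664086
—
[tenure_sum2: tenure <= 8]
emp_id=60: ✗
emp_id=61: ✗
emp_id=62: ✓ → 41122
emp_id=63: ✗
emp_id=64: ✗
emp_id=65: ✗
emp_id=66: ✗
emp_id=67: ✓ → 94493
emp_id=68: ✗
emp_id=69: ✗
emp_id=70: ✗
emp_id=71: ✓ → 91611
tenure_sum2 = 41122 + 94493 + 91611 = 227226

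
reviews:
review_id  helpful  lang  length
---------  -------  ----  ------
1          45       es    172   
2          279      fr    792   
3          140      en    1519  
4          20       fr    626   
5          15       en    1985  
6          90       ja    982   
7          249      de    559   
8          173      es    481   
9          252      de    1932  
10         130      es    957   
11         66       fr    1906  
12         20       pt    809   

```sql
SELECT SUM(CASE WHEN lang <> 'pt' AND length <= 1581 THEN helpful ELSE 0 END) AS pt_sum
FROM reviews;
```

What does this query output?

review_id=1: ✓ → 45
review_id=2: ✓ → 279
review_id=3: ✓ → 140
review_id=4: ✓ → 20
review_id=5: ✗
review_id=6: ✓ → 90
review_id=7: ✓ → 249
review_id=8: ✓ → 173
review_id=9: ✗
review_id=10: ✓ → 130
review_id=11: ✗
review_id=12: ✗
pt_sum = 45 + 279 + 140 + 20 + 90 + 249 + 173 + 130 = 1126

1126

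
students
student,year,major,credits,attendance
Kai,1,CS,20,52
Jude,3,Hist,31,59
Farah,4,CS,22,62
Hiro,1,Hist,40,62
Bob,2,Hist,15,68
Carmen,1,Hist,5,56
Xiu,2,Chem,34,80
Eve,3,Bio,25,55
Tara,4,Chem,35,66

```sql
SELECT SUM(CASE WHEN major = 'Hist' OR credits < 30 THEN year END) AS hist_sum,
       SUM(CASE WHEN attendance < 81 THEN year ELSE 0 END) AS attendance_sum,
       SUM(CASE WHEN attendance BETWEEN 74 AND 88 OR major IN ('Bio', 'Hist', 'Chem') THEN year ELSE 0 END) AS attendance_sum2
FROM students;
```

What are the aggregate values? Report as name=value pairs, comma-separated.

[hist_sum: major = 'Hist' OR credits < 30]
student=Kai: ✓ → 1
student=Jude: ✓ → 3
student=Farah: ✓ → 4
student=Hiro: ✓ → 1
student=Bob: ✓ → 2
student=Carmen: ✓ → 1
student=Xiu: ✗
student=Eve: ✓ → 3
student=Tara: ✗
hist_sum = 1 + 3 + 4 + 1 + 2 + 1 + 3 = 15
—
[attendance_sum: attendance < 81]
student=Kai: ✓ → 1
student=Jude: ✓ → 3
student=Farah: ✓ → 4
student=Hiro: ✓ → 1
student=Bob: ✓ → 2
student=Carmen: ✓ → 1
student=Xiu: ✓ → 2
student=Eve: ✓ → 3
student=Tara: ✓ → 4
attendance_sum = 1 + 3 + 4 + 1 + 2 + 1 + 2 + 3 + 4 = 21
—
[attendance_sum2: attendance BETWEEN 74 AND 88 OR major IN ('Bio', 'Hist', 'Chem')]
student=Kai: ✗
student=Jude: ✓ → 3
student=Farah: ✗
student=Hiro: ✓ → 1
student=Bob: ✓ → 2
student=Carmen: ✓ → 1
student=Xiu: ✓ → 2
student=Eve: ✓ → 3
student=Tara: ✓ → 4
attendance_sum2 = 3 + 1 + 2 + 1 + 2 + 3 + 4 = 16

hist_sum=15, attendance_sum=21, attendance_sum2=16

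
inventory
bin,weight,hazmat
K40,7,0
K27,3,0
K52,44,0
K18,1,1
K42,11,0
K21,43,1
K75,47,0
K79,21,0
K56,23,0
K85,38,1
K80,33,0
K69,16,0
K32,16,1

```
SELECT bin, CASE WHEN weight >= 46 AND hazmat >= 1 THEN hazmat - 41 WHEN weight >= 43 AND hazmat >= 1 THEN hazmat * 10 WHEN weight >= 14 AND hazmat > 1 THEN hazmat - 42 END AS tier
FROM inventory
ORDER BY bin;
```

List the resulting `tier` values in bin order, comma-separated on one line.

bin=K18: (no match → NULL) → NULL
bin=K21: weight >= 43 AND hazmat >= 1 → 10
bin=K27: (no match → NULL) → NULL
bin=K32: (no match → NULL) → NULL
bin=K40: (no match → NULL) → NULL
bin=K42: (no match → NULL) → NULL
bin=K52: (no match → NULL) → NULL
bin=K56: (no match → NULL) → NULL
bin=K69: (no match → NULL) → NULL
bin=K75: (no match → NULL) → NULL
bin=K79: (no match → NULL) → NULL
bin=K80: (no match → NULL) → NULL
bin=K85: (no match → NULL) → NULL

NULL, 10, NULL, NULL, NULL, NULL, NULL, NULL, NULL, NULL, NULL, NULL, NULL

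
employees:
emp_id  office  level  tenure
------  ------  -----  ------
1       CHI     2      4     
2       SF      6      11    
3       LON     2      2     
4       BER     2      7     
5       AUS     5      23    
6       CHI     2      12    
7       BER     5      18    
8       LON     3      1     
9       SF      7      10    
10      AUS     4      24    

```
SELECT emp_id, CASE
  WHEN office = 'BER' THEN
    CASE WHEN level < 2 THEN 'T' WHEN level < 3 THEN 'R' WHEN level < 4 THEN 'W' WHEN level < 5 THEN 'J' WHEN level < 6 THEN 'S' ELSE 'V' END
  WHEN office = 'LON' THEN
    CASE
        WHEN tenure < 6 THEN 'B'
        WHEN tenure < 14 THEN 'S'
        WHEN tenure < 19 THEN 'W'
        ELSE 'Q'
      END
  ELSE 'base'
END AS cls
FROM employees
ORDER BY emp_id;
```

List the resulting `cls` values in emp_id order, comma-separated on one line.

base, base, B, R, base, base, S, B, base, base

emp_id=1: office='CHI' → outer ELSE → base
emp_id=2: office='SF' → outer ELSE → base
emp_id=3: office='LON' → inner[tenure < 6] → B
emp_id=4: office='BER' → inner[level < 3] → R
emp_id=5: office='AUS' → outer ELSE → base
emp_id=6: office='CHI' → outer ELSE → base
emp_id=7: office='BER' → inner[level < 6] → S
emp_id=8: office='LON' → inner[tenure < 6] → B
emp_id=9: office='SF' → outer ELSE → base
emp_id=10: office='AUS' → outer ELSE → base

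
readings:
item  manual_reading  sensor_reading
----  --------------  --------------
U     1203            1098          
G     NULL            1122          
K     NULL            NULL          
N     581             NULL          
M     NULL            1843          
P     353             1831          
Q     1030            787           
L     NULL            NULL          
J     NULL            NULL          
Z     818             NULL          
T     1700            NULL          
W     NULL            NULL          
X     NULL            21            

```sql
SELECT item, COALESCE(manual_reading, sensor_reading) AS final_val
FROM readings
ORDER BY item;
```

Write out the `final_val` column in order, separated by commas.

item=G: manual_reading=NULL, sensor_reading=1122 → 1122
item=J: manual_reading=NULL, sensor_reading=NULL (all NULL) → NULL
item=K: manual_reading=NULL, sensor_reading=NULL (all NULL) → NULL
item=L: manual_reading=NULL, sensor_reading=NULL (all NULL) → NULL
item=M: manual_reading=NULL, sensor_reading=1843 → 1843
item=N: manual_reading=581 → 581
item=P: manual_reading=353 → 353
item=Q: manual_reading=1030 → 1030
item=T: manual_reading=1700 → 1700
item=U: manual_reading=1203 → 1203
item=W: manual_reading=NULL, sensor_reading=NULL (all NULL) → NULL
item=X: manual_reading=NULL, sensor_reading=21 → 21
item=Z: manual_reading=818 → 818

1122, NULL, NULL, NULL, 1843, 581, 353, 1030, 1700, 1203, NULL, 21, 818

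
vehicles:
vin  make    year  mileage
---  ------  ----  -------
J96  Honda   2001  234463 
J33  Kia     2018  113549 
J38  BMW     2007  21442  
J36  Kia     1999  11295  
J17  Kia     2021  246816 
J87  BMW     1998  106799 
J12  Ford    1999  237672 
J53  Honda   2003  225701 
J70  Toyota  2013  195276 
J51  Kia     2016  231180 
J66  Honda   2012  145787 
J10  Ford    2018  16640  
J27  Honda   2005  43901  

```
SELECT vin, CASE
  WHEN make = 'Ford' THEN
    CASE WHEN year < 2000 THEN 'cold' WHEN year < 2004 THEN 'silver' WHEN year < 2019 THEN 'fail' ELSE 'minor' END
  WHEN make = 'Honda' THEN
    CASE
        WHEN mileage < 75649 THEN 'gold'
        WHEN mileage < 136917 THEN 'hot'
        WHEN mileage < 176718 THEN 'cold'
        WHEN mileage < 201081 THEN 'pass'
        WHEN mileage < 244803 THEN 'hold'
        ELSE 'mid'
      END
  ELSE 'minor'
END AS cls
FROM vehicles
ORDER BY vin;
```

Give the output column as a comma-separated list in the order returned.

vin=J10: make='Ford' → inner[year < 2019] → fail
vin=J12: make='Ford' → inner[year < 2000] → cold
vin=J17: make='Kia' → outer ELSE → minor
vin=J27: make='Honda' → inner[mileage < 75649] → gold
vin=J33: make='Kia' → outer ELSE → minor
vin=J36: make='Kia' → outer ELSE → minor
vin=J38: make='BMW' → outer ELSE → minor
vin=J51: make='Kia' → outer ELSE → minor
vin=J53: make='Honda' → inner[mileage < 244803] → hold
vin=J66: make='Honda' → inner[mileage < 176718] → cold
vin=J70: make='Toyota' → outer ELSE → minor
vin=J87: make='BMW' → outer ELSE → minor
vin=J96: make='Honda' → inner[mileage < 244803] → hold

fail, cold, minor, gold, minor, minor, minor, minor, hold, cold, minor, minor, hold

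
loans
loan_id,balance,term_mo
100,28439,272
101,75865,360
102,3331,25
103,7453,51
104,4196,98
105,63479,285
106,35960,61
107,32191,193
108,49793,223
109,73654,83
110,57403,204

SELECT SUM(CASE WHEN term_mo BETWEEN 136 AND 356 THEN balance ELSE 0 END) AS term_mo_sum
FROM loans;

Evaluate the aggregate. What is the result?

loan_id=100: ✓ → 28439
loan_id=101: ✗
loan_id=102: ✗
loan_id=103: ✗
loan_id=104: ✗
loan_id=105: ✓ → 63479
loan_id=106: ✗
loan_id=107: ✓ → 32191
loan_id=108: ✓ → 49793
loan_id=109: ✗
loan_id=110: ✓ → 57403
term_mo_sum = 28439 + 63479 + 32191 + 49793 + 57403 = 231305

231305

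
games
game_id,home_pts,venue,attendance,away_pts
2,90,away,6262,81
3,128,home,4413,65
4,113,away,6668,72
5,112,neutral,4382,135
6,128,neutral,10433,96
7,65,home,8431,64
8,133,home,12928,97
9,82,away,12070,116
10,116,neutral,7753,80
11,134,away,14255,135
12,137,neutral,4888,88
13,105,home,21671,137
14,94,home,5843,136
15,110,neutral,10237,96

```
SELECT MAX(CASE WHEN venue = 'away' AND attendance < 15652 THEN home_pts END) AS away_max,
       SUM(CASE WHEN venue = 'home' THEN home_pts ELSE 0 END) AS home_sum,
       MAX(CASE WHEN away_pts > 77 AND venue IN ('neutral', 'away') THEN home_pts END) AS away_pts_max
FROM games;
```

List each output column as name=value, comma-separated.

away_max=134, home_sum=525, away_pts_max=137

[away_max: venue = 'away' AND attendance < 15652]
game_id=2: ✓ → 90
game_id=3: ✗
game_id=4: ✓ → 113
game_id=5: ✗
game_id=6: ✗
game_id=7: ✗
game_id=8: ✗
game_id=9: ✓ → 82
game_id=10: ✗
game_id=11: ✓ → 134
game_id=12: ✗
game_id=13: ✗
game_id=14: ✗
game_id=15: ✗
away_max = MAX(90, 113, 82, 134) = 134
—
[home_sum: venue = 'home']
game_id=2: ✗
game_id=3: ✓ → 128
game_id=4: ✗
game_id=5: ✗
game_id=6: ✗
game_id=7: ✓ → 65
game_id=8: ✓ → 133
game_id=9: ✗
game_id=10: ✗
game_id=11: ✗
game_id=12: ✗
game_id=13: ✓ → 105
game_id=14: ✓ → 94
game_id=15: ✗
home_sum = 128 + 65 + 133 + 105 + 94 = 525
—
[away_pts_max: away_pts > 77 AND venue IN ('neutral', 'away')]
game_id=2: ✓ → 90
game_id=3: ✗
game_id=4: ✗
game_id=5: ✓ → 112
game_id=6: ✓ → 128
game_id=7: ✗
game_id=8: ✗
game_id=9: ✓ → 82
game_id=10: ✓ → 116
game_id=11: ✓ → 134
game_id=12: ✓ → 137
game_id=13: ✗
game_id=14: ✗
game_id=15: ✓ → 110
away_pts_max = MAX(90, 112, 128, 82, 116, 134, 137, 110) = 137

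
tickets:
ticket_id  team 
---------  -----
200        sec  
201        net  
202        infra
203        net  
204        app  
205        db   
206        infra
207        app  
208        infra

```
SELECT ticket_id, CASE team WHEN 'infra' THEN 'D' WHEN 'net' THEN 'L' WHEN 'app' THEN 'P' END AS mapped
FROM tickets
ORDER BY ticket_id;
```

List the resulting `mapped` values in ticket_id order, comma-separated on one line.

NULL, L, D, L, P, NULL, D, P, D

ticket_id=200: (no match → NULL) → NULL
ticket_id=201: team='net' → L
ticket_id=202: team='infra' → D
ticket_id=203: team='net' → L
ticket_id=204: team='app' → P
ticket_id=205: (no match → NULL) → NULL
ticket_id=206: team='infra' → D
ticket_id=207: team='app' → P
ticket_id=208: team='infra' → D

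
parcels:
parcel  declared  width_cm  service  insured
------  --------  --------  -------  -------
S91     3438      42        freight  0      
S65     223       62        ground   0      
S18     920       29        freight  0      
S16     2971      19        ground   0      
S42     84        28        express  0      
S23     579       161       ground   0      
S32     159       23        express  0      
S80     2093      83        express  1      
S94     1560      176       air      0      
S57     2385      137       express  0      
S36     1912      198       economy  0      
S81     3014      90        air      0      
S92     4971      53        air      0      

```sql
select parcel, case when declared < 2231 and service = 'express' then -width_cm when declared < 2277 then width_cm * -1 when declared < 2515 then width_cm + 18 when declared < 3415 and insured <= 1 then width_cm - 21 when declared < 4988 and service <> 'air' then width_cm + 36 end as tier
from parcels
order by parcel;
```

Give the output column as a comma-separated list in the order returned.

-2, -29, -161, -23, -198, -28, 155, -62, -83, 69, 78, NULL, -176

parcel=S16: declared < 3415 and insured <= 1 → -2
parcel=S18: declared < 2277 → -29
parcel=S23: declared < 2277 → -161
parcel=S32: declared < 2231 and service = 'express' → -23
parcel=S36: declared < 2277 → -198
parcel=S42: declared < 2231 and service = 'express' → -28
parcel=S57: declared < 2515 → 155
parcel=S65: declared < 2277 → -62
parcel=S80: declared < 2231 and service = 'express' → -83
parcel=S81: declared < 3415 and insured <= 1 → 69
parcel=S91: declared < 4988 and service <> 'air' → 78
parcel=S92: (no match → NULL) → NULL
parcel=S94: declared < 2277 → -176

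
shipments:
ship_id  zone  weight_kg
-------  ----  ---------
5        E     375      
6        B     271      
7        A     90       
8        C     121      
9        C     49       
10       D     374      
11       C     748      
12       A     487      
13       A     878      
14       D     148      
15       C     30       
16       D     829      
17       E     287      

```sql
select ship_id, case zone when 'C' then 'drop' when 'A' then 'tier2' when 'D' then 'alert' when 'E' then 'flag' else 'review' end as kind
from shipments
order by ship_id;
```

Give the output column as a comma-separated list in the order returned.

ship_id=5: zone='E' → flag
ship_id=6: ELSE → review
ship_id=7: zone='A' → tier2
ship_id=8: zone='C' → drop
ship_id=9: zone='C' → drop
ship_id=10: zone='D' → alert
ship_id=11: zone='C' → drop
ship_id=12: zone='A' → tier2
ship_id=13: zone='A' → tier2
ship_id=14: zone='D' → alert
ship_id=15: zone='C' → drop
ship_id=16: zone='D' → alert
ship_id=17: zone='E' → flag

flag, review, tier2, drop, drop, alert, drop, tier2, tier2, alert, drop, alert, flag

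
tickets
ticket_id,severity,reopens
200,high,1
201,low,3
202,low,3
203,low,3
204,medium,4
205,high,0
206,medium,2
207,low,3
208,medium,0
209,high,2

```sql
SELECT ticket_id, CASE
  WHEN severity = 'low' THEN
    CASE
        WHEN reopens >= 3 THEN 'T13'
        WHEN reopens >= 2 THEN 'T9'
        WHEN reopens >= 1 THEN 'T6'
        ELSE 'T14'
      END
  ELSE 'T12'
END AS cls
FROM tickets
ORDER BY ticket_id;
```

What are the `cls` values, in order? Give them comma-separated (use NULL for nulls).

ticket_id=200: severity='high' → outer ELSE → T12
ticket_id=201: severity='low' → inner[reopens >= 3] → T13
ticket_id=202: severity='low' → inner[reopens >= 3] → T13
ticket_id=203: severity='low' → inner[reopens >= 3] → T13
ticket_id=204: severity='medium' → outer ELSE → T12
ticket_id=205: severity='high' → outer ELSE → T12
ticket_id=206: severity='medium' → outer ELSE → T12
ticket_id=207: severity='low' → inner[reopens >= 3] → T13
ticket_id=208: severity='medium' → outer ELSE → T12
ticket_id=209: severity='high' → outer ELSE → T12

T12, T13, T13, T13, T12, T12, T12, T13, T12, T12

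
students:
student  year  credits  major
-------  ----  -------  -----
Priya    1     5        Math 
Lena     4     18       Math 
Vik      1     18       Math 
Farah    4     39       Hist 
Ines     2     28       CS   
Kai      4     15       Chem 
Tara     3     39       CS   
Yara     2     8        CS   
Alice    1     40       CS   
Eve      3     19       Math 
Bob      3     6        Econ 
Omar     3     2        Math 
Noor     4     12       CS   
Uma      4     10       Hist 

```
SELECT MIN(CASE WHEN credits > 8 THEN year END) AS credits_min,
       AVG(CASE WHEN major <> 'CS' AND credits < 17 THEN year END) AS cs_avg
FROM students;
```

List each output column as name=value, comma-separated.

credits_min=1, cs_avg=3

[credits_min: credits > 8]
student=Priya: ✗
student=Lena: ✓ → 4
student=Vik: ✓ → 1
student=Farah: ✓ → 4
student=Ines: ✓ → 2
student=Kai: ✓ → 4
student=Tara: ✓ → 3
student=Yara: ✗
student=Alice: ✓ → 1
student=Eve: ✓ → 3
student=Bob: ✗
student=Omar: ✗
student=Noor: ✓ → 4
student=Uma: ✓ → 4
credits_min = MIN(4, 1, 4, 2, 4, 3, 1, 3, 4, 4) = 1
—
[cs_avg: major <> 'CS' AND credits < 17]
student=Priya: ✓ → 1
student=Lena: ✗
student=Vik: ✗
student=Farah: ✗
student=Ines: ✗
student=Kai: ✓ → 4
student=Tara: ✗
student=Yara: ✗
student=Alice: ✗
student=Eve: ✗
student=Bob: ✓ → 3
student=Omar: ✓ → 3
student=Noor: ✗
student=Uma: ✓ → 4
cs_avg = (1 + 4 + 3 + 3 + 4) / 5 = 3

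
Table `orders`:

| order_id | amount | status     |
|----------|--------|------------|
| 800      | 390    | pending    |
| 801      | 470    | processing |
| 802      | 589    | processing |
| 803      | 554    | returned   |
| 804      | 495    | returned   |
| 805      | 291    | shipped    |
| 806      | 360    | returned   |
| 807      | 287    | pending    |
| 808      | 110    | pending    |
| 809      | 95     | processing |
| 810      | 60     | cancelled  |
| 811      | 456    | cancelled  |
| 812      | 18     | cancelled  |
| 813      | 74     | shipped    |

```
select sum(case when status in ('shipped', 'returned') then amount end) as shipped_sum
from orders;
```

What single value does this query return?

order_id=800: ✗
order_id=801: ✗
order_id=802: ✗
order_id=803: ✓ → 554
order_id=804: ✓ → 495
order_id=805: ✓ → 291
order_id=806: ✓ → 360
order_id=807: ✗
order_id=808: ✗
order_id=809: ✗
order_id=810: ✗
order_id=811: ✗
order_id=812: ✗
order_id=813: ✓ → 74
shipped_sum = 554 + 495 + 291 + 360 + 74 = 1774

1774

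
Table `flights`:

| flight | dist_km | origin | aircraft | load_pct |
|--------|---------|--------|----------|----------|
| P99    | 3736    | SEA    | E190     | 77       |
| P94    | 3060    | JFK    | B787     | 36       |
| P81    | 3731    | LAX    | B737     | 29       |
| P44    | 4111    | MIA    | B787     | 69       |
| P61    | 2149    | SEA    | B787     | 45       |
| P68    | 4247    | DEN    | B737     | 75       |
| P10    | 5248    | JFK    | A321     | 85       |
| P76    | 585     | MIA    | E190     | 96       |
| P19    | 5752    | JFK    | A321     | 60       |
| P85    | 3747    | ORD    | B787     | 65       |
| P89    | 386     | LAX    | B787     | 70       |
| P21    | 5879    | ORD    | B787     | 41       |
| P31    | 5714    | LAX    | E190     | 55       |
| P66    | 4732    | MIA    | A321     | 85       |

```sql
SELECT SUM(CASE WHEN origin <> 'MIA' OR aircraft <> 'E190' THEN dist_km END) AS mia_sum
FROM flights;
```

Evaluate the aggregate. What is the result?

flight=P99: ✓ → 3736
flight=P94: ✓ → 3060
flight=P81: ✓ → 3731
flight=P44: ✓ → 4111
flight=P61: ✓ → 2149
flight=P68: ✓ → 4247
flight=P10: ✓ → 5248
flight=P76: ✗
flight=P19: ✓ → 5752
flight=P85: ✓ → 3747
flight=P89: ✓ → 386
flight=P21: ✓ → 5879
flight=P31: ✓ → 5714
flight=P66: ✓ → 4732
mia_sum = 3736 + 3060 + 3731 + 4111 + 2149 + 4247 + 5248 + 5752 + 3747 + 386 + 5879 + 5714 + 4732 = 52492

52492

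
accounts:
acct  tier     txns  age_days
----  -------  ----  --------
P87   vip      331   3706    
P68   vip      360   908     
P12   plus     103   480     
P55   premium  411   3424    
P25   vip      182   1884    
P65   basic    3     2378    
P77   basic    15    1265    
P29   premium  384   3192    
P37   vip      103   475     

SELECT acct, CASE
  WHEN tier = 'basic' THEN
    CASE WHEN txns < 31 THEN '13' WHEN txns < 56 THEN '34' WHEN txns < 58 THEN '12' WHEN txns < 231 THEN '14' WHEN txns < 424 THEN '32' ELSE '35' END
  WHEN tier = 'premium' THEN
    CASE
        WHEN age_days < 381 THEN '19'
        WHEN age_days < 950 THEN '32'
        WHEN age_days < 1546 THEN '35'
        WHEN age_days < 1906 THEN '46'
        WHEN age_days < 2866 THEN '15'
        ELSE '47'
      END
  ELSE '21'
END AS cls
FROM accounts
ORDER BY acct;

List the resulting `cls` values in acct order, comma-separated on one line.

21, 21, 47, 21, 47, 13, 21, 13, 21

acct=P12: tier='plus' → outer ELSE → 21
acct=P25: tier='vip' → outer ELSE → 21
acct=P29: tier='premium' → inner[ELSE] → 47
acct=P37: tier='vip' → outer ELSE → 21
acct=P55: tier='premium' → inner[ELSE] → 47
acct=P65: tier='basic' → inner[txns < 31] → 13
acct=P68: tier='vip' → outer ELSE → 21
acct=P77: tier='basic' → inner[txns < 31] → 13
acct=P87: tier='vip' → outer ELSE → 21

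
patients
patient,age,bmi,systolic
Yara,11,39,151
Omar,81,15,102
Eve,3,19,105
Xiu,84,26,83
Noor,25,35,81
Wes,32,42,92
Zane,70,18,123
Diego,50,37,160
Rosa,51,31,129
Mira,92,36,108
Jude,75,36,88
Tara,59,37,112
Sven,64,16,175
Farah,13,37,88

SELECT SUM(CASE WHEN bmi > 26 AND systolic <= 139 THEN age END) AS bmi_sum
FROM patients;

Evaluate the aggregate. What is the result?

347

patient=Yara: ✗
patient=Omar: ✗
patient=Eve: ✗
patient=Xiu: ✗
patient=Noor: ✓ → 25
patient=Wes: ✓ → 32
patient=Zane: ✗
patient=Diego: ✗
patient=Rosa: ✓ → 51
patient=Mira: ✓ → 92
patient=Jude: ✓ → 75
patient=Tara: ✓ → 59
patient=Sven: ✗
patient=Farah: ✓ → 13
bmi_sum = 25 + 32 + 51 + 92 + 75 + 59 + 13 = 347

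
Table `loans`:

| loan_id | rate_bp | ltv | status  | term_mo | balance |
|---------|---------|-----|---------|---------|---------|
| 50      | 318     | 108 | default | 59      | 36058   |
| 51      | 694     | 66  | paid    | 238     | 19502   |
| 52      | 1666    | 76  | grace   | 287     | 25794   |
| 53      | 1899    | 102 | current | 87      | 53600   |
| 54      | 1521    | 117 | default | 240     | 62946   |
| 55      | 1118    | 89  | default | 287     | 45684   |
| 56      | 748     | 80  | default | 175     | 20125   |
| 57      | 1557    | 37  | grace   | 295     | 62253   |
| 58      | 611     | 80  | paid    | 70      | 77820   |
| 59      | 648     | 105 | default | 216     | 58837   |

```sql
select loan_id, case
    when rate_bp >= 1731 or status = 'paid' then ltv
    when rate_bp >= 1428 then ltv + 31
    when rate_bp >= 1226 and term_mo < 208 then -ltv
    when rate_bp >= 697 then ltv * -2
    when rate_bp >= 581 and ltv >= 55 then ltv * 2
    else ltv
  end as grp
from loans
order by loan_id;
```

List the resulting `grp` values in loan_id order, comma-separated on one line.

108, 66, 107, 102, 148, -178, -160, 68, 80, 210

loan_id=50: ELSE → 108
loan_id=51: rate_bp >= 1731 or status = 'paid' → 66
loan_id=52: rate_bp >= 1428 → 107
loan_id=53: rate_bp >= 1731 or status = 'paid' → 102
loan_id=54: rate_bp >= 1428 → 148
loan_id=55: rate_bp >= 697 → -178
loan_id=56: rate_bp >= 697 → -160
loan_id=57: rate_bp >= 1428 → 68
loan_id=58: rate_bp >= 1731 or status = 'paid' → 80
loan_id=59: rate_bp >= 581 and ltv >= 55 → 210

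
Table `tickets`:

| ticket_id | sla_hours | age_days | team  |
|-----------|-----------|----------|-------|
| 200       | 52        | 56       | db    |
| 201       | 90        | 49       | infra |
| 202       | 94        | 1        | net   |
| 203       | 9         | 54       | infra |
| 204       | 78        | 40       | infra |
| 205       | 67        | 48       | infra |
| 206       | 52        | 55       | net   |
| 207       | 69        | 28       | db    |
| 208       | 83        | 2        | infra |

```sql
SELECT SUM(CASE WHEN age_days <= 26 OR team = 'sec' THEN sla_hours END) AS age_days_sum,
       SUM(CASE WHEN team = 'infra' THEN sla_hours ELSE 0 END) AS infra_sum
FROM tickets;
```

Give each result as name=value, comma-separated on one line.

[age_days_sum: age_days <= 26 OR team = 'sec']
ticket_id=200: ✗
ticket_id=201: ✗
ticket_id=202: ✓ → 94
ticket_id=203: ✗
ticket_id=204: ✗
ticket_id=205: ✗
ticket_id=206: ✗
ticket_id=207: ✗
ticket_id=208: ✓ → 83
age_days_sum = 94 + 83 = 177
—
[infra_sum: team = 'infra']
ticket_id=200: ✗
ticket_id=201: ✓ → 90
ticket_id=202: ✗
ticket_id=203: ✓ → 9
ticket_id=204: ✓ → 78
ticket_id=205: ✓ → 67
ticket_id=206: ✗
ticket_id=207: ✗
ticket_id=208: ✓ → 83
infra_sum = 90 + 9 + 78 + 67 + 83 = 327

age_days_sum=177, infra_sum=327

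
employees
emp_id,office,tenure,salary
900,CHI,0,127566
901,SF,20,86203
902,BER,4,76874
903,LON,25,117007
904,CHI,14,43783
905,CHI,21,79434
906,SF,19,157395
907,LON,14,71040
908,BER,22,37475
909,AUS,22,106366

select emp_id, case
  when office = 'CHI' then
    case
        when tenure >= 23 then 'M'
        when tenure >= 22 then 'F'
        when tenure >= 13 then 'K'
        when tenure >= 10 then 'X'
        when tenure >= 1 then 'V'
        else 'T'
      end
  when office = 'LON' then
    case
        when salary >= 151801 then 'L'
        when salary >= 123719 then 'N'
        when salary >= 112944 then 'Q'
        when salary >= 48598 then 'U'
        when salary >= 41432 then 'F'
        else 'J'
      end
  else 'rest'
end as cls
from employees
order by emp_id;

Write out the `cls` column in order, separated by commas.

T, rest, rest, Q, K, K, rest, U, rest, rest

emp_id=900: office='CHI' → inner[ELSE] → T
emp_id=901: office='SF' → outer ELSE → rest
emp_id=902: office='BER' → outer ELSE → rest
emp_id=903: office='LON' → inner[salary >= 112944] → Q
emp_id=904: office='CHI' → inner[tenure >= 13] → K
emp_id=905: office='CHI' → inner[tenure >= 13] → K
emp_id=906: office='SF' → outer ELSE → rest
emp_id=907: office='LON' → inner[salary >= 48598] → U
emp_id=908: office='BER' → outer ELSE → rest
emp_id=909: office='AUS' → outer ELSE → rest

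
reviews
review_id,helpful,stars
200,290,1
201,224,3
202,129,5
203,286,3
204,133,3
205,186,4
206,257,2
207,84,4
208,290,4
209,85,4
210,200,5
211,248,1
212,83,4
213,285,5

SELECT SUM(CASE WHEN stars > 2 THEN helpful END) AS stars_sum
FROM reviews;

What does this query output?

review_id=200: ✗
review_id=201: ✓ → 224
review_id=202: ✓ → 129
review_id=203: ✓ → 286
review_id=204: ✓ → 133
review_id=205: ✓ → 186
review_id=206: ✗
review_id=207: ✓ → 84
review_id=208: ✓ → 290
review_id=209: ✓ → 85
review_id=210: ✓ → 200
review_id=211: ✗
review_id=212: ✓ → 83
review_id=213: ✓ → 285
stars_sum = 224 + 129 + 286 + 133 + 186 + 84 + 290 + 85 + 200 + 83 + 285 = 1985

1985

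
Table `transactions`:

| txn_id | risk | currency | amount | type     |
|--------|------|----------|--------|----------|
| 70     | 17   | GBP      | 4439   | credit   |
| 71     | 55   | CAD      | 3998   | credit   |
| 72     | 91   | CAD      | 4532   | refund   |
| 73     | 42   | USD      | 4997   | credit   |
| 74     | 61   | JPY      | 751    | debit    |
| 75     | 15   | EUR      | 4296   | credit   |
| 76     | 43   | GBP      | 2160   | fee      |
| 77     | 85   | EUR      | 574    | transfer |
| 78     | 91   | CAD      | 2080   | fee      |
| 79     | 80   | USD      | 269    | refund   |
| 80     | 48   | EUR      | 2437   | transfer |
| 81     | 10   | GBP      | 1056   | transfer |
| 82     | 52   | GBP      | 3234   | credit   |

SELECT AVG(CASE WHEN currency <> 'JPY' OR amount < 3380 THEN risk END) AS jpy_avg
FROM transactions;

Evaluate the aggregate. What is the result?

txn_id=70: ✓ → 17
txn_id=71: ✓ → 55
txn_id=72: ✓ → 91
txn_id=73: ✓ → 42
txn_id=74: ✓ → 61
txn_id=75: ✓ → 15
txn_id=76: ✓ → 43
txn_id=77: ✓ → 85
txn_id=78: ✓ → 91
txn_id=79: ✓ → 80
txn_id=80: ✓ → 48
txn_id=81: ✓ → 10
txn_id=82: ✓ → 52
jpy_avg = (17 + 55 + 91 + 42 + 61 + 15 + 43 + 85 + 91 + 80 + 48 + 10 + 52) / 13 = 53.0769230769

53.0769230769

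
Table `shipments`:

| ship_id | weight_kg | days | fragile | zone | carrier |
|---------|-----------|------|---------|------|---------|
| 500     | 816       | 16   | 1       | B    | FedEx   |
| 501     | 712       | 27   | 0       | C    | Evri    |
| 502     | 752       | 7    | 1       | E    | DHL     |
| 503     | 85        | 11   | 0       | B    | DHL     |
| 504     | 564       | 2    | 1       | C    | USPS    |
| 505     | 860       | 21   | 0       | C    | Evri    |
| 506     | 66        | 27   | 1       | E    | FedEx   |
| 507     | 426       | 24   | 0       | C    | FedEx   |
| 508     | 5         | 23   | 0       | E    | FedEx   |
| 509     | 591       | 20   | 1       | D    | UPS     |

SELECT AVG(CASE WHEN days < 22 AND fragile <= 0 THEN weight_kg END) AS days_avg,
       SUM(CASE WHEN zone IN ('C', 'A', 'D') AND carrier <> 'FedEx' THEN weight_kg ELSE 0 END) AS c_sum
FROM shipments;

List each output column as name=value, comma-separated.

days_avg=472.5, c_sum=2727

[days_avg: days < 22 AND fragile <= 0]
ship_id=500: ✗
ship_id=501: ✗
ship_id=502: ✗
ship_id=503: ✓ → 85
ship_id=504: ✗
ship_id=505: ✓ → 860
ship_id=506: ✗
ship_id=507: ✗
ship_id=508: ✗
ship_id=509: ✗
days_avg = (85 + 860) / 2 = 472.5
—
[c_sum: zone IN ('C', 'A', 'D') AND carrier <> 'FedEx']
ship_id=500: ✗
ship_id=501: ✓ → 712
ship_id=502: ✗
ship_id=503: ✗
ship_id=504: ✓ → 564
ship_id=505: ✓ → 860
ship_id=506: ✗
ship_id=507: ✗
ship_id=508: ✗
ship_id=509: ✓ → 591
c_sum = 712 + 564 + 860 + 591 = 2727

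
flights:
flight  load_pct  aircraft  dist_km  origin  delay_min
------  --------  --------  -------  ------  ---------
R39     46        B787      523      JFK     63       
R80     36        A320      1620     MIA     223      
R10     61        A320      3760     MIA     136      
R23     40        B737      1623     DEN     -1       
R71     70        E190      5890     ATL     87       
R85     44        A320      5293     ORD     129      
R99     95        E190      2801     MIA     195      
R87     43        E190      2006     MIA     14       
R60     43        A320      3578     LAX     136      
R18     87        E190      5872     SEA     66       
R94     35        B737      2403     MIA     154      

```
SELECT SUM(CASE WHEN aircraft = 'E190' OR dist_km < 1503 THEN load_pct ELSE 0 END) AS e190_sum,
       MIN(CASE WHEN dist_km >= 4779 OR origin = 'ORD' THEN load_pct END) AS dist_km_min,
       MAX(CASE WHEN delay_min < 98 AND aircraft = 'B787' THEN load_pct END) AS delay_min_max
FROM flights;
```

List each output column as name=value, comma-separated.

[e190_sum: aircraft = 'E190' OR dist_km < 1503]
flight=R39: ✓ → 46
flight=R80: ✗
flight=R10: ✗
flight=R23: ✗
flight=R71: ✓ → 70
flight=R85: ✗
flight=R99: ✓ → 95
flight=R87: ✓ → 43
flight=R60: ✗
flight=R18: ✓ → 87
flight=R94: ✗
e190_sum = 46 + 70 + 95 + 43 + 87 = 341
—
[dist_km_min: dist_km >= 4779 OR origin = 'ORD']
flight=R39: ✗
flight=R80: ✗
flight=R10: ✗
flight=R23: ✗
flight=R71: ✓ → 70
flight=R85: ✓ → 44
flight=R99: ✗
flight=R87: ✗
flight=R60: ✗
flight=R18: ✓ → 87
flight=R94: ✗
dist_km_min = MIN(70, 44, 87) = 44
—
[delay_min_max: delay_min < 98 AND aircraft = 'B787']
flight=R39: ✓ → 46
flight=R80: ✗
flight=R10: ✗
flight=R23: ✗
flight=R71: ✗
flight=R85: ✗
flight=R99: ✗
flight=R87: ✗
flight=R60: ✗
flight=R18: ✗
flight=R94: ✗
delay_min_max = MAX(46) = 46

e190_sum=341, dist_km_min=44, delay_min_max=46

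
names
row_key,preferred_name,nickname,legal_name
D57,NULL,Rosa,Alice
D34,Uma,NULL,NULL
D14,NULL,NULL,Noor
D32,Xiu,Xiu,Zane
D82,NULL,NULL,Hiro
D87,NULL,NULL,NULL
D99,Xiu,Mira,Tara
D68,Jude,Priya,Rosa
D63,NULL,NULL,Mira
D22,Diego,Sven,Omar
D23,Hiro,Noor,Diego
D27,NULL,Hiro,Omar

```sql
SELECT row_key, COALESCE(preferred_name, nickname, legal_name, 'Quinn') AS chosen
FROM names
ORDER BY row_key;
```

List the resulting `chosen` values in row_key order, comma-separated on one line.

row_key=D14: preferred_name=NULL, nickname=NULL, legal_name=Noor → Noor
row_key=D22: preferred_name=Diego → Diego
row_key=D23: preferred_name=Hiro → Hiro
row_key=D27: preferred_name=NULL, nickname=Hiro → Hiro
row_key=D32: preferred_name=Xiu → Xiu
row_key=D34: preferred_name=Uma → Uma
row_key=D57: preferred_name=NULL, nickname=Rosa → Rosa
row_key=D63: preferred_name=NULL, nickname=NULL, legal_name=Mira → Mira
row_key=D68: preferred_name=Jude → Jude
row_key=D82: preferred_name=NULL, nickname=NULL, legal_name=Hiro → Hiro
row_key=D87: preferred_name=NULL, nickname=NULL, legal_name=NULL, → literal Quinn → Quinn
row_key=D99: preferred_name=Xiu → Xiu

Noor, Diego, Hiro, Hiro, Xiu, Uma, Rosa, Mira, Jude, Hiro, Quinn, Xiu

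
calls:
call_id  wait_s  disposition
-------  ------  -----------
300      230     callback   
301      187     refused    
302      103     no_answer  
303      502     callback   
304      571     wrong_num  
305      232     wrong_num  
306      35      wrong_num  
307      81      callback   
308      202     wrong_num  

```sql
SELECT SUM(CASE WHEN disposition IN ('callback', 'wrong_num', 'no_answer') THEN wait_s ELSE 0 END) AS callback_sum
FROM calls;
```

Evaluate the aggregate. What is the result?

call_id=300: ✓ → 230
call_id=301: ✗
call_id=302: ✓ → 103
call_id=303: ✓ → 502
call_id=304: ✓ → 571
call_id=305: ✓ → 232
call_id=306: ✓ → 35
call_id=307: ✓ → 81
call_id=308: ✓ → 202
callback_sum = 230 + 103 + 502 + 571 + 232 + 35 + 81 + 202 = 1956

1956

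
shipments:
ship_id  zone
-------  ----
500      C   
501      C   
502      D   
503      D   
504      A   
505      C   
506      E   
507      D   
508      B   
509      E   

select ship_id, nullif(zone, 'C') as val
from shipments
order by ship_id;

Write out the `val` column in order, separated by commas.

ship_id=500: zone=C vs C: equal → NULL
ship_id=501: zone=C vs C: equal → NULL
ship_id=502: zone=D vs C: differ → D
ship_id=503: zone=D vs C: differ → D
ship_id=504: zone=A vs C: differ → A
ship_id=505: zone=C vs C: equal → NULL
ship_id=506: zone=E vs C: differ → E
ship_id=507: zone=D vs C: differ → D
ship_id=508: zone=B vs C: differ → B
ship_id=509: zone=E vs C: differ → E

NULL, NULL, D, D, A, NULL, E, D, B, E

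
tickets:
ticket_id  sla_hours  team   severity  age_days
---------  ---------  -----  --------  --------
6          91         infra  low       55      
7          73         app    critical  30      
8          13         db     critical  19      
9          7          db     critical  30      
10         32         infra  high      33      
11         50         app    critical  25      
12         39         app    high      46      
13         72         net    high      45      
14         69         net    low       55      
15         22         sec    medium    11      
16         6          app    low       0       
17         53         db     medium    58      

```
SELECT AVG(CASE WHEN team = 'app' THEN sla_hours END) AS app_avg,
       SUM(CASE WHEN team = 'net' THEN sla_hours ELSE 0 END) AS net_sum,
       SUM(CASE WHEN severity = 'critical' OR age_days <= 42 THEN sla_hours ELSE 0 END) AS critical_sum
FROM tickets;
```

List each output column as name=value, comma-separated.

[app_avg: team = 'app']
ticket_id=6: ✗
ticket_id=7: ✓ → 73
ticket_id=8: ✗
ticket_id=9: ✗
ticket_id=10: ✗
ticket_id=11: ✓ → 50
ticket_id=12: ✓ → 39
ticket_id=13: ✗
ticket_id=14: ✗
ticket_id=15: ✗
ticket_id=16: ✓ → 6
ticket_id=17: ✗
app_avg = (73 + 50 + 39 + 6) / 4 = 42
—
[net_sum: team = 'net']
ticket_id=6: ✗
ticket_id=7: ✗
ticket_id=8: ✗
ticket_id=9: ✗
ticket_id=10: ✗
ticket_id=11: ✗
ticket_id=12: ✗
ticket_id=13: ✓ → 72
ticket_id=14: ✓ → 69
ticket_id=15: ✗
ticket_id=16: ✗
ticket_id=17: ✗
net_sum = 72 + 69 = 141
—
[critical_sum: severity = 'critical' OR age_days <= 42]
ticket_id=6: ✗
ticket_id=7: ✓ → 73
ticket_id=8: ✓ → 13
ticket_id=9: ✓ → 7
ticket_id=10: ✓ → 32
ticket_id=11: ✓ → 50
ticket_id=12: ✗
ticket_id=13: ✗
ticket_id=14: ✗
ticket_id=15: ✓ → 22
ticket_id=16: ✓ → 6
ticket_id=17: ✗
critical_sum = 73 + 13 + 7 + 32 + 50 + 22 + 6 = 203

app_avg=42, net_sum=141, critical_sum=203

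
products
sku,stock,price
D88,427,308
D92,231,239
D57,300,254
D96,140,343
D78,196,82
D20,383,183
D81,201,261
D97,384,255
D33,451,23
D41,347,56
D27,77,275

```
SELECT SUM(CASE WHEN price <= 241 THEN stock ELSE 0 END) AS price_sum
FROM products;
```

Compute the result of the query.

sku=D88: ✗
sku=D92: ✓ → 231
sku=D57: ✗
sku=D96: ✗
sku=D78: ✓ → 196
sku=D20: ✓ → 383
sku=D81: ✗
sku=D97: ✗
sku=D33: ✓ → 451
sku=D41: ✓ → 347
sku=D27: ✗
price_sum = 231 + 196 + 383 + 451 + 347 = 1608

1608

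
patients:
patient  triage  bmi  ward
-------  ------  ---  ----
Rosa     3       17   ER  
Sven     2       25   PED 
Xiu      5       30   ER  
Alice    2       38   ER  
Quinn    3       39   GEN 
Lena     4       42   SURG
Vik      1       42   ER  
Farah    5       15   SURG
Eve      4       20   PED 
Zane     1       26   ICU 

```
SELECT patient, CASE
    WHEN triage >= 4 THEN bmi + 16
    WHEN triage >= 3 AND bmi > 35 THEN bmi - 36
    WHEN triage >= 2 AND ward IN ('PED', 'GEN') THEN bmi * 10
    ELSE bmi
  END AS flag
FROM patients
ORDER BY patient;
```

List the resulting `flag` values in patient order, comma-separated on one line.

patient=Alice: ELSE → 38
patient=Eve: triage >= 4 → 36
patient=Farah: triage >= 4 → 31
patient=Lena: triage >= 4 → 58
patient=Quinn: triage >= 3 AND bmi > 35 → 3
patient=Rosa: ELSE → 17
patient=Sven: triage >= 2 AND ward IN ('PED', 'GEN') → 250
patient=Vik: ELSE → 42
patient=Xiu: triage >= 4 → 46
patient=Zane: ELSE → 26

38, 36, 31, 58, 3, 17, 250, 42, 46, 26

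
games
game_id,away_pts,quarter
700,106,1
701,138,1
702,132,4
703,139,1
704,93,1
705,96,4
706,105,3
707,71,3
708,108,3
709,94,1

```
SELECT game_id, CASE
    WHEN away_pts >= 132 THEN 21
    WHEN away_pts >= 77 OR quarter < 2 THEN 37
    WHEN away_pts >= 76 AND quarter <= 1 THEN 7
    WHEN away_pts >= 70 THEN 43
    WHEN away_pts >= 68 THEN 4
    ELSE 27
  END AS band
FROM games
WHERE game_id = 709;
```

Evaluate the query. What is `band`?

game_id = 709: away_pts=94, quarter=1.
away_pts >= 132 → false
away_pts >= 77 OR quarter < 2 → true → 37

37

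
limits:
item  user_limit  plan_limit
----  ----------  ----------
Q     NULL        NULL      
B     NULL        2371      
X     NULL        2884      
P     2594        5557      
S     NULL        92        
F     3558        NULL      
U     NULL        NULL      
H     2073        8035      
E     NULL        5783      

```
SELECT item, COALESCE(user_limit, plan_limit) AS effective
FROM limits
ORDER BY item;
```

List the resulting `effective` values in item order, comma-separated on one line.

2371, 5783, 3558, 2073, 2594, NULL, 92, NULL, 2884

item=B: user_limit=NULL, plan_limit=2371 → 2371
item=E: user_limit=NULL, plan_limit=5783 → 5783
item=F: user_limit=3558 → 3558
item=H: user_limit=2073 → 2073
item=P: user_limit=2594 → 2594
item=Q: user_limit=NULL, plan_limit=NULL (all NULL) → NULL
item=S: user_limit=NULL, plan_limit=92 → 92
item=U: user_limit=NULL, plan_limit=NULL (all NULL) → NULL
item=X: user_limit=NULL, plan_limit=2884 → 2884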